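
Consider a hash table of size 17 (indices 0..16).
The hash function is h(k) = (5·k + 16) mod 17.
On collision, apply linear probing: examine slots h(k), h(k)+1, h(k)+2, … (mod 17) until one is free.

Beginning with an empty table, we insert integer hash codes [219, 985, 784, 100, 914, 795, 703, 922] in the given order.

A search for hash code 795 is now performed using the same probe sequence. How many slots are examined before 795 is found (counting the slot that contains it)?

219 hashes to 6; slot 6 is free => place at 6.
985 hashes to 11; slot 11 is free => place at 11.
784 hashes to 9; slot 9 is free => place at 9.
100 hashes to 6; 6 taken => place at 7.
914 hashes to 13; slot 13 is free => place at 13.
795 hashes to 13; 13 taken => place at 14.
703 hashes to 12; slot 12 is free => place at 12.
922 hashes to 2; slot 2 is free => place at 2.
Table: [., ., 922, ., ., ., 219, 100, ., 784, ., 985, 703, 914, 795, ., .]
Lookup 795: h=13, probe 13,14 → found at 14.

2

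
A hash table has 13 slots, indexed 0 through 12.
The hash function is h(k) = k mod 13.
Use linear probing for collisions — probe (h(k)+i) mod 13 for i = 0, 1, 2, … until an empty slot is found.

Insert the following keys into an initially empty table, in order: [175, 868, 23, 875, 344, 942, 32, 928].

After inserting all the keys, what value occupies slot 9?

175 hashes to 6; slot 6 is free -> place at 6.
868 hashes to 10; slot 10 is free -> place at 10.
23 hashes to 10; 10 taken -> place at 11.
875 hashes to 4; slot 4 is free -> place at 4.
344 hashes to 6; 6 taken -> place at 7.
942 hashes to 6; 6,7 taken -> place at 8.
32 hashes to 6; 6,7,8 taken -> place at 9.
928 hashes to 5; slot 5 is free -> place at 5.
Table: [., ., ., ., 875, 928, 175, 344, 942, 32, 868, 23, .]

32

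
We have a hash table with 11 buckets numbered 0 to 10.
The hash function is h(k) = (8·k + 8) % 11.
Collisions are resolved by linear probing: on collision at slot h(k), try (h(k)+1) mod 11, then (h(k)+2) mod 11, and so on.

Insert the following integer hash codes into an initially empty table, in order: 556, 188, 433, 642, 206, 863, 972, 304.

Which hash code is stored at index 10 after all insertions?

Insert 556: h=1, slot 1 empty -> index 1.
Insert 188: h=5, slot 5 empty -> index 5.
Insert 433: h=7, slot 7 empty -> index 7.
Insert 642: h=7, slot 7 occupied -> index 8.
Insert 206: h=6, slot 6 empty -> index 6.
Insert 863: h=4, slot 4 empty -> index 4.
Insert 972: h=7, slots 7,8 occupied -> index 9.
Insert 304: h=9, slot 9 occupied -> index 10.
Table: [., 556, ., ., 863, 188, 206, 433, 642, 972, 304]

304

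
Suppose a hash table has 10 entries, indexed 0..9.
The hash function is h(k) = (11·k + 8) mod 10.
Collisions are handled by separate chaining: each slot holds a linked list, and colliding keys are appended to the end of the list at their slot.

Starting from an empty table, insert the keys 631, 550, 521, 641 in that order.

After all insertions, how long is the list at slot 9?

3

Insert 631: h=9, bucket 9 empty -> new chain.
Insert 550: h=8, bucket 8 empty -> new chain.
Insert 521: h=9, bucket 9 nonempty -> append to chain.
Insert 641: h=9, bucket 9 nonempty -> append to chain.
Final buckets:
0: -
1: -
2: -
3: -
4: -
5: -
6: -
7: -
8: 550
9: 631 -> 521 -> 641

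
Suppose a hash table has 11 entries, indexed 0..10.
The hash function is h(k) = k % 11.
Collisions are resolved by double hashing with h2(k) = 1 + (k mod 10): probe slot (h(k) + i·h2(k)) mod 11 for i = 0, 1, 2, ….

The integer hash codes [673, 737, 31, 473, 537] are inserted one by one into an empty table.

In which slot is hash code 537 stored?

673: h=2 -> slot 2
737: h=0 -> slot 0
31: h=9 -> slot 9
473: h=0, h2=4, probe 0,4 -> slot 4
537: h=9, h2=8, probe 9,6 -> slot 6
Table: [737, -, 673, -, 473, -, 537, -, -, 31, -]

6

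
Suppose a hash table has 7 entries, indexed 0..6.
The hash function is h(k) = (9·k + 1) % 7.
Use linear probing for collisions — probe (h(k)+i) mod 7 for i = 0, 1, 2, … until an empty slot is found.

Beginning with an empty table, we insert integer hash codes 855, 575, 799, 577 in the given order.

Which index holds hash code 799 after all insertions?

Insert 855: h=3, slot 3 empty -> index 3.
Insert 575: h=3, slot 3 occupied -> index 4.
Insert 799: h=3, slots 3,4 occupied -> index 5.
Insert 577: h=0, slot 0 empty -> index 0.
Table: [577, —, —, 855, 575, 799, —]

5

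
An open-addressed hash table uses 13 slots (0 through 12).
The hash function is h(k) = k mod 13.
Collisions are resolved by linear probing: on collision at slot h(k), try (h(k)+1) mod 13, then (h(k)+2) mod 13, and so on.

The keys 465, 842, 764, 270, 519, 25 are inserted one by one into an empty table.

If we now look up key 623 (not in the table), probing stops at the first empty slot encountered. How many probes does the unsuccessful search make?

5

465 hashes to 10; slot 10 is free -> place at 10.
842 hashes to 10; 10 taken -> place at 11.
764 hashes to 10; 10,11 taken -> place at 12.
270 hashes to 10; 10,11,12 taken -> place at 0.
519 hashes to 12; 12,0 taken -> place at 1.
25 hashes to 12; 12,0,1 taken -> place at 2.
Table: [270, 519, 25, -, -, -, -, -, -, -, 465, 842, 764]
Lookup 623: h=12, probe 12,0,1,2,3 → slot 3 empty, not found.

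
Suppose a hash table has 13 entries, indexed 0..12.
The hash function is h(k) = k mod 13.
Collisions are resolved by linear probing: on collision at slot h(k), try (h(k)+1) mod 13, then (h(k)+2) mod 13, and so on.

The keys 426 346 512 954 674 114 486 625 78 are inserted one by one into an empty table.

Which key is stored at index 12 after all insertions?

Insert 426: h=10, slot 10 empty => index 10.
Insert 346: h=8, slot 8 empty => index 8.
Insert 512: h=5, slot 5 empty => index 5.
Insert 954: h=5, slot 5 occupied => index 6.
Insert 674: h=11, slot 11 empty => index 11.
Insert 114: h=10, slots 10,11 occupied => index 12.
Insert 486: h=5, slots 5,6 occupied => index 7.
Insert 625: h=1, slot 1 empty => index 1.
Insert 78: h=0, slot 0 empty => index 0.
Table: [78, 625, ∅, ∅, ∅, 512, 954, 486, 346, ∅, 426, 674, 114]

114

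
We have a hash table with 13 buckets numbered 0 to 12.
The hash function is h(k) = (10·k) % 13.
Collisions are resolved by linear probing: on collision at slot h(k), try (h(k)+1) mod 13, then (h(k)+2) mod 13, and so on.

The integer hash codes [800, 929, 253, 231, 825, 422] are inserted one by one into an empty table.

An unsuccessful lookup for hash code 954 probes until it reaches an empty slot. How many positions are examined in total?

3

800 hashes to 5; slot 5 is free → place at 5.
929 hashes to 8; slot 8 is free → place at 8.
253 hashes to 8; 8 taken → place at 9.
231 hashes to 9; 9 taken → place at 10.
825 hashes to 8; 8,9,10 taken → place at 11.
422 hashes to 8; 8,9,10,11 taken → place at 12.
Table: [., ., ., ., ., 800, ., ., 929, 253, 231, 825, 422]
Lookup 954: h=11, probe 11,12,0 → slot 0 empty, not found.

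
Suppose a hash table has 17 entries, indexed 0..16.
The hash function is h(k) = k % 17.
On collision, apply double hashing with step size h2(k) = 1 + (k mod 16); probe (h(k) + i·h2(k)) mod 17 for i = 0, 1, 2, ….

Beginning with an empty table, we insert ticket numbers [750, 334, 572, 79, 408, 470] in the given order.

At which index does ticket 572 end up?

750: h=2 → slot 2
334: h=11 → slot 11
572: h=11, h2=13, probe 11,7 → slot 7
79: h=11, h2=16, probe 11,10 → slot 10
408: h=0 → slot 0
470: h=11, h2=7, probe 11,1 → slot 1
Table: [408, 470, 750, ∅, ∅, ∅, ∅, 572, ∅, ∅, 79, 334, ∅, ∅, ∅, ∅, ∅]

7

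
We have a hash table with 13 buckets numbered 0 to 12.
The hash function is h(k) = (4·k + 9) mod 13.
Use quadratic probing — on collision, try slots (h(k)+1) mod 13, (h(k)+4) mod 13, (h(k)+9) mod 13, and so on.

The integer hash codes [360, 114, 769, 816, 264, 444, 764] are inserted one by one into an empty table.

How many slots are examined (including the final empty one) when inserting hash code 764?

360 hashes to 6; slot 6 is free => place at 6.
114 hashes to 10; slot 10 is free => place at 10.
769 hashes to 4; slot 4 is free => place at 4.
816 hashes to 10; 10 taken => place at 11.
264 hashes to 12; slot 12 is free => place at 12.
444 hashes to 4; 4 taken => place at 5.
764 hashes to 10; 10,11 taken => place at 1.
Table: [∅, 764, ∅, ∅, 769, 444, 360, ∅, ∅, ∅, 114, 816, 264]

3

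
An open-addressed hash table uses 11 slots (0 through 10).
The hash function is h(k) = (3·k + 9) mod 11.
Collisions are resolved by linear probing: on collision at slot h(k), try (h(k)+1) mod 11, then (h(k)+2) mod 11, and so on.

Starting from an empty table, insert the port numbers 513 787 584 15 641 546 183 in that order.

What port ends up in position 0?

513 hashes to 8; slot 8 is free -> place at 8.
787 hashes to 5; slot 5 is free -> place at 5.
584 hashes to 1; slot 1 is free -> place at 1.
15 hashes to 10; slot 10 is free -> place at 10.
641 hashes to 7; slot 7 is free -> place at 7.
546 hashes to 8; 8 taken -> place at 9.
183 hashes to 8; 8,9,10 taken -> place at 0.
Table: [183, 584, —, —, —, 787, —, 641, 513, 546, 15]

183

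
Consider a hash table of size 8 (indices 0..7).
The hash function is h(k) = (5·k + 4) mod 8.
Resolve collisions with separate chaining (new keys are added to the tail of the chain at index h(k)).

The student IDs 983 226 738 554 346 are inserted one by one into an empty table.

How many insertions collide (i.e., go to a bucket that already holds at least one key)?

3

Insert 983: h=7, bucket 7 empty -> new chain.
Insert 226: h=6, bucket 6 empty -> new chain.
Insert 738: h=6, bucket 6 nonempty -> append to chain.
Insert 554: h=6, bucket 6 nonempty -> append to chain.
Insert 346: h=6, bucket 6 nonempty -> append to chain.
Final buckets:
0: _
1: _
2: _
3: _
4: _
5: _
6: 226 -> 738 -> 554 -> 346
7: 983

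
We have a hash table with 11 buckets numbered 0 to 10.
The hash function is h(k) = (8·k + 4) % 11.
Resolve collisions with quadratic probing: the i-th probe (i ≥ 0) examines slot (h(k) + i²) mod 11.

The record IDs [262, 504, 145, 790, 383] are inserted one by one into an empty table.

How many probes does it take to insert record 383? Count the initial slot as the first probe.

Insert 262: h=10, slot 10 empty → index 10.
Insert 504: h=10, slot 10 occupied → index 0.
Insert 145: h=9, slot 9 empty → index 9.
Insert 790: h=10, slots 10,0 occupied → index 3.
Insert 383: h=10, slots 10,0,3 occupied → index 8.
Table: [504, ., ., 790, ., ., ., ., 383, 145, 262]

4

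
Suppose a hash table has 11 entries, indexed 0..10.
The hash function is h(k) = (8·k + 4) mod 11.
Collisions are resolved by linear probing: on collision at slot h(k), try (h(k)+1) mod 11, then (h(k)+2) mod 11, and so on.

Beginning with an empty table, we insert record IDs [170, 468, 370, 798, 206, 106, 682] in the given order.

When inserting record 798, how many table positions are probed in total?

2

Insert 170: h=0, slot 0 empty -> index 0.
Insert 468: h=8, slot 8 empty -> index 8.
Insert 370: h=5, slot 5 empty -> index 5.
Insert 798: h=8, slot 8 occupied -> index 9.
Insert 206: h=2, slot 2 empty -> index 2.
Insert 106: h=5, slot 5 occupied -> index 6.
Insert 682: h=4, slot 4 empty -> index 4.
Table: [170, _, 206, _, 682, 370, 106, _, 468, 798, _]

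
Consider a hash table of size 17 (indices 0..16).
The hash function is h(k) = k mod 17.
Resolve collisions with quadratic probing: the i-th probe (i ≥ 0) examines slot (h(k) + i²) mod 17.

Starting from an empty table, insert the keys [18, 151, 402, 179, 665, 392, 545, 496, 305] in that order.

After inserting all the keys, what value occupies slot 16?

305

Insert 18: h=1, slot 1 empty -> index 1.
Insert 151: h=15, slot 15 empty -> index 15.
Insert 402: h=11, slot 11 empty -> index 11.
Insert 179: h=9, slot 9 empty -> index 9.
Insert 665: h=2, slot 2 empty -> index 2.
Insert 392: h=1, slots 1,2 occupied -> index 5.
Insert 545: h=1, slots 1,2,5 occupied -> index 10.
Insert 496: h=3, slot 3 empty -> index 3.
Insert 305: h=16, slot 16 empty -> index 16.
Table: [—, 18, 665, 496, —, 392, —, —, —, 179, 545, 402, —, —, —, 151, 305]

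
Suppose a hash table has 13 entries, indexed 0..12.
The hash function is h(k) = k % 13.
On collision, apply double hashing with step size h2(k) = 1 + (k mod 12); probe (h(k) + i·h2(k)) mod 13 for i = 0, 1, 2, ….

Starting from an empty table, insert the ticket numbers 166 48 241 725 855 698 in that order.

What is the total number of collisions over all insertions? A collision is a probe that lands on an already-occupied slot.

166: h=10 => slot 10
48: h=9 => slot 9
241: h=7 => slot 7
725: h=10, h2=6, probe 10,3 => slot 3
855: h=10, h2=4, probe 10,1 => slot 1
698: h=9, h2=3, probe 9,12 => slot 12
Table: [_, 855, _, 725, _, _, _, 241, _, 48, 166, _, 698]

3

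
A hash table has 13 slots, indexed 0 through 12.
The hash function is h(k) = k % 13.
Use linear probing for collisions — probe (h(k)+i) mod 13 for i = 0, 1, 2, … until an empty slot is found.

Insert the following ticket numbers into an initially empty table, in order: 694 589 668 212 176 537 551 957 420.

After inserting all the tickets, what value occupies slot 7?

212

Insert 694: h=5, slot 5 empty -> index 5.
Insert 589: h=4, slot 4 empty -> index 4.
Insert 668: h=5, slot 5 occupied -> index 6.
Insert 212: h=4, slots 4,5,6 occupied -> index 7.
Insert 176: h=7, slot 7 occupied -> index 8.
Insert 537: h=4, slots 4,5,6,7,8 occupied -> index 9.
Insert 551: h=5, slots 5,6,7,8,9 occupied -> index 10.
Insert 957: h=8, slots 8,9,10 occupied -> index 11.
Insert 420: h=4, slots 4,5,6,7,8,9,10,11 occupied -> index 12.
Table: [—, —, —, —, 589, 694, 668, 212, 176, 537, 551, 957, 420]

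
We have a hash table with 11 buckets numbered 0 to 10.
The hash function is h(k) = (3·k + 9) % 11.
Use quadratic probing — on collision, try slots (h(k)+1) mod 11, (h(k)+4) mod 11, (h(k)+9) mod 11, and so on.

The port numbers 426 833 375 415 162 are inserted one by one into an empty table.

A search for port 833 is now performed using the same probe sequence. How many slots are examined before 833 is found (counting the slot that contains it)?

Insert 426: h=0, slot 0 empty -> index 0.
Insert 833: h=0, slot 0 occupied -> index 1.
Insert 375: h=1, slot 1 occupied -> index 2.
Insert 415: h=0, slots 0,1 occupied -> index 4.
Insert 162: h=0, slots 0,1,4 occupied -> index 9.
Table: [426, 833, 375, -, 415, -, -, -, -, 162, -]
Lookup 833: h=0, probe 0,1 → found at 1.

2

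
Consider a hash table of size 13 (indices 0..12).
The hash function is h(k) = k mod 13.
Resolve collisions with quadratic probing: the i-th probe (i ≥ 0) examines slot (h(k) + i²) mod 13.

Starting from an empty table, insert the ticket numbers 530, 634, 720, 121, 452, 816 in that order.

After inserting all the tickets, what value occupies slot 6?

816

530: h=10 => slot 10
634: h=10, probe 10,11 => slot 11
720: h=5 => slot 5
121: h=4 => slot 4
452: h=10, probe 10,11,1 => slot 1
816: h=10, probe 10,11,1,6 => slot 6
Table: [., 452, ., ., 121, 720, 816, ., ., ., 530, 634, .]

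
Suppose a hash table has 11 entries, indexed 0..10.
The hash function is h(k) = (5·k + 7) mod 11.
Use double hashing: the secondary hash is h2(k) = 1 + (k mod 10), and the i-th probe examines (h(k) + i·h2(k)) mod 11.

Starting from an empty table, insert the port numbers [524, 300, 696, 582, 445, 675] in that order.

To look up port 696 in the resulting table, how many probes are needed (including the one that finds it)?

Insert 524: h=9, slot 9 empty → index 9.
Insert 300: h=0, slot 0 empty → index 0.
Insert 696: h=0, h2=7, slot 0 occupied → index 7.
Insert 582: h=2, slot 2 empty → index 2.
Insert 445: h=10, slot 10 empty → index 10.
Insert 675: h=5, slot 5 empty → index 5.
Table: [300, —, 582, —, —, 675, —, 696, —, 524, 445]
Lookup 696: h=0, h2=7, probe 0,7 → found at 7.

2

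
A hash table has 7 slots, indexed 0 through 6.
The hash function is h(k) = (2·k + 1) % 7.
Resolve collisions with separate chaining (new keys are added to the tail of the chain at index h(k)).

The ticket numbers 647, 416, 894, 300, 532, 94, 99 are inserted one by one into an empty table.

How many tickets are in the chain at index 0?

3

Insert 647: h=0, bucket 0 empty -> new chain.
Insert 416: h=0, bucket 0 nonempty -> append to chain.
Insert 894: h=4, bucket 4 empty -> new chain.
Insert 300: h=6, bucket 6 empty -> new chain.
Insert 532: h=1, bucket 1 empty -> new chain.
Insert 94: h=0, bucket 0 nonempty -> append to chain.
Insert 99: h=3, bucket 3 empty -> new chain.
Final buckets:
0: 647 -> 416 -> 94
1: 532
2: —
3: 99
4: 894
5: —
6: 300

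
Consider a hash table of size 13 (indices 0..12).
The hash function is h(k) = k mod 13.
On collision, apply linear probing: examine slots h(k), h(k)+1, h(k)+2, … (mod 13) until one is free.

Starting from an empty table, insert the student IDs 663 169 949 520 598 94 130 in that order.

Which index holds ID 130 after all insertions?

663: h=0 -> slot 0
169: h=0, probe 0,1 -> slot 1
949: h=0, probe 0,1,2 -> slot 2
520: h=0, probe 0,1,2,3 -> slot 3
598: h=0, probe 0,1,2,3,4 -> slot 4
94: h=3, probe 3,4,5 -> slot 5
130: h=0, probe 0,1,2,3,4,5,6 -> slot 6
Table: [663, 169, 949, 520, 598, 94, 130, —, —, —, —, —, —]

6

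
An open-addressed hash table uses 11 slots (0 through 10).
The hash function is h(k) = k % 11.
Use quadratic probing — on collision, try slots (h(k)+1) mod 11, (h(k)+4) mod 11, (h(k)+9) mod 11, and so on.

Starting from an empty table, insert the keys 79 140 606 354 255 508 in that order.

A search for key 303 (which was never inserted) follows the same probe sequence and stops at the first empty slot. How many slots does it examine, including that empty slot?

79 hashes to 2; slot 2 is free -> place at 2.
140 hashes to 8; slot 8 is free -> place at 8.
606 hashes to 1; slot 1 is free -> place at 1.
354 hashes to 2; 2 taken -> place at 3.
255 hashes to 2; 2,3 taken -> place at 6.
508 hashes to 2; 2,3,6 taken -> place at 0.
Table: [508, 606, 79, 354, -, -, 255, -, 140, -, -]
Lookup 303: h=6, probe 6,7 → slot 7 empty, not found.

2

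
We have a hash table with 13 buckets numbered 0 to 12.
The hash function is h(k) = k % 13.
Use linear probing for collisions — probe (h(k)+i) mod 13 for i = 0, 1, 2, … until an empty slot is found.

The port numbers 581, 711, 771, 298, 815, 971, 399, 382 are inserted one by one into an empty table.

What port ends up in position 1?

581: h=9 => slot 9
711: h=9, probe 9,10 => slot 10
771: h=4 => slot 4
298: h=12 => slot 12
815: h=9, probe 9,10,11 => slot 11
971: h=9, probe 9,10,11,12,0 => slot 0
399: h=9, probe 9,10,11,12,0,1 => slot 1
382: h=5 => slot 5
Table: [971, 399, -, -, 771, 382, -, -, -, 581, 711, 815, 298]

399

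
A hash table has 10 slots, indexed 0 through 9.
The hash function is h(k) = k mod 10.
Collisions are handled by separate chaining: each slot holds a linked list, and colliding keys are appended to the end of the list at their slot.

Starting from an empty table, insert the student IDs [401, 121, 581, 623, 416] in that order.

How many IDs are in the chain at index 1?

3

Insert 401: h=1, bucket 1 empty → new chain.
Insert 121: h=1, bucket 1 nonempty → append to chain.
Insert 581: h=1, bucket 1 nonempty → append to chain.
Insert 623: h=3, bucket 3 empty → new chain.
Insert 416: h=6, bucket 6 empty → new chain.
Final buckets:
0: .
1: 401 -> 121 -> 581
2: .
3: 623
4: .
5: .
6: 416
7: .
8: .
9: .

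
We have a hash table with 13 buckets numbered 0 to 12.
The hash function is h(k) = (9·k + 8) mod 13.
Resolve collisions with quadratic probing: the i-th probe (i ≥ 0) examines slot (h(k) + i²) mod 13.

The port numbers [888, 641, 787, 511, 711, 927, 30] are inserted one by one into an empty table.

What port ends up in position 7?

787

888: h=5 -> slot 5
641: h=5, probe 5,6 -> slot 6
787: h=6, probe 6,7 -> slot 7
511: h=5, probe 5,6,9 -> slot 9
711: h=11 -> slot 11
927: h=5, probe 5,6,9,1 -> slot 1
30: h=5, probe 5,6,9,1,8 -> slot 8
Table: [_, 927, _, _, _, 888, 641, 787, 30, 511, _, 711, _]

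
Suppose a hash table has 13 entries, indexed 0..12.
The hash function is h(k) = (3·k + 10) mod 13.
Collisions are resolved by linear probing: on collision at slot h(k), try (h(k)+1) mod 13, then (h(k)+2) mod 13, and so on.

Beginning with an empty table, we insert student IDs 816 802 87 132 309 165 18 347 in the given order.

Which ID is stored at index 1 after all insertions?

816: h=1 => slot 1
802: h=11 => slot 11
87: h=11, probe 11,12 => slot 12
132: h=3 => slot 3
309: h=1, probe 1,2 => slot 2
165: h=11, probe 11,12,0 => slot 0
18: h=12, probe 12,0,1,2,3,4 => slot 4
347: h=11, probe 11,12,0,1,2,3,4,5 => slot 5
Table: [165, 816, 309, 132, 18, 347, —, —, —, —, —, 802, 87]

816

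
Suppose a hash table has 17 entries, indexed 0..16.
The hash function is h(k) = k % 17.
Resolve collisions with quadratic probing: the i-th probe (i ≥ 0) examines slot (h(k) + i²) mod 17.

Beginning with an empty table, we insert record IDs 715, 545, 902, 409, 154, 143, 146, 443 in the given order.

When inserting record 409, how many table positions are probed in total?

4

715 hashes to 1; slot 1 is free -> place at 1.
545 hashes to 1; 1 taken -> place at 2.
902 hashes to 1; 1,2 taken -> place at 5.
409 hashes to 1; 1,2,5 taken -> place at 10.
154 hashes to 1; 1,2,5,10 taken -> place at 0.
143 hashes to 7; slot 7 is free -> place at 7.
146 hashes to 10; 10 taken -> place at 11.
443 hashes to 1; 1,2,5,10,0 taken -> place at 9.
Table: [154, 715, 545, —, —, 902, —, 143, —, 443, 409, 146, —, —, —, —, —]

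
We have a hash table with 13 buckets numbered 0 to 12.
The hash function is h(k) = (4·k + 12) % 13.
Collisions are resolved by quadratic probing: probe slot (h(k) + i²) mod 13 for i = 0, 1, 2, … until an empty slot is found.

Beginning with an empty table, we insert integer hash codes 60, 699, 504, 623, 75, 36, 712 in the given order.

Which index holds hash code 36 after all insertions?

Insert 60: h=5, slot 5 empty => index 5.
Insert 699: h=0, slot 0 empty => index 0.
Insert 504: h=0, slot 0 occupied => index 1.
Insert 623: h=8, slot 8 empty => index 8.
Insert 75: h=0, slots 0,1 occupied => index 4.
Insert 36: h=0, slots 0,1,4 occupied => index 9.
Insert 712: h=0, slots 0,1,4,9 occupied => index 3.
Table: [699, 504, ∅, 712, 75, 60, ∅, ∅, 623, 36, ∅, ∅, ∅]

9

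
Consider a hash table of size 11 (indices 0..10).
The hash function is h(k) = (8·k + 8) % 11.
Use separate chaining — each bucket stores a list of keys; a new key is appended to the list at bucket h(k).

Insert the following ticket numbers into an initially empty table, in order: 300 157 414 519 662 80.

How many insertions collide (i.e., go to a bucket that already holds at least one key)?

3

300 → bucket 10
157 → bucket 10 (collision)
414 → bucket 9
519 → bucket 2
662 → bucket 2 (collision)
80 → bucket 10 (collision)
Final buckets:
0: .
1: .
2: 519 -> 662
3: .
4: .
5: .
6: .
7: .
8: .
9: 414
10: 300 -> 157 -> 80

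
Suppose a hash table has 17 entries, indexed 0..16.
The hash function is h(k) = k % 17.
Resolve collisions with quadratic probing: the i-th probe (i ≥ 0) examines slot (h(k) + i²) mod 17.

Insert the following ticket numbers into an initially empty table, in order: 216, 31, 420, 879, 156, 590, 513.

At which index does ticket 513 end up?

7

Insert 216: h=12, slot 12 empty -> index 12.
Insert 31: h=14, slot 14 empty -> index 14.
Insert 420: h=12, slot 12 occupied -> index 13.
Insert 879: h=12, slots 12,13 occupied -> index 16.
Insert 156: h=3, slot 3 empty -> index 3.
Insert 590: h=12, slots 12,13,16 occupied -> index 4.
Insert 513: h=3, slots 3,4 occupied -> index 7.
Table: [_, _, _, 156, 590, _, _, 513, _, _, _, _, 216, 420, 31, _, 879]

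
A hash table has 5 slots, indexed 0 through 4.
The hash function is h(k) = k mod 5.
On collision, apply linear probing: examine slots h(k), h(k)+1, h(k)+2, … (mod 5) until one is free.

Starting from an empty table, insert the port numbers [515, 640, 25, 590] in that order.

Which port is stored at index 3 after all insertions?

515 hashes to 0; slot 0 is free -> place at 0.
640 hashes to 0; 0 taken -> place at 1.
25 hashes to 0; 0,1 taken -> place at 2.
590 hashes to 0; 0,1,2 taken -> place at 3.
Table: [515, 640, 25, 590, ∅]

590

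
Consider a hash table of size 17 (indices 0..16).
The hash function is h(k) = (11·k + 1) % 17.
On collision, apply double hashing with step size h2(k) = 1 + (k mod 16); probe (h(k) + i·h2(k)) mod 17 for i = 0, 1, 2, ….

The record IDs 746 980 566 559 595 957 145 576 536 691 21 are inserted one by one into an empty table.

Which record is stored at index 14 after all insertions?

Insert 746: h=13, slot 13 empty => index 13.
Insert 980: h=3, slot 3 empty => index 3.
Insert 566: h=5, slot 5 empty => index 5.
Insert 559: h=13, h2=16, slot 13 occupied => index 12.
Insert 595: h=1, slot 1 empty => index 1.
Insert 957: h=5, h2=14, slot 5 occupied => index 2.
Insert 145: h=15, slot 15 empty => index 15.
Insert 576: h=13, h2=1, slot 13 occupied => index 14.
Insert 536: h=15, h2=9, slot 15 occupied => index 7.
Insert 691: h=3, h2=4, slots 3,7 occupied => index 11.
Insert 21: h=11, h2=6, slot 11 occupied => index 0.
Table: [21, 595, 957, 980, —, 566, —, 536, —, —, —, 691, 559, 746, 576, 145, —]

576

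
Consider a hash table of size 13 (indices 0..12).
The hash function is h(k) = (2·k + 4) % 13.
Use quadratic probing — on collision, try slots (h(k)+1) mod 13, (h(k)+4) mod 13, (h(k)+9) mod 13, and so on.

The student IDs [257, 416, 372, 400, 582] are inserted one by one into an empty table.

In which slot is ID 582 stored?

2

257 hashes to 11; slot 11 is free → place at 11.
416 hashes to 4; slot 4 is free → place at 4.
372 hashes to 7; slot 7 is free → place at 7.
400 hashes to 11; 11 taken → place at 12.
582 hashes to 11; 11,12 taken → place at 2.
Table: [_, _, 582, _, 416, _, _, 372, _, _, _, 257, 400]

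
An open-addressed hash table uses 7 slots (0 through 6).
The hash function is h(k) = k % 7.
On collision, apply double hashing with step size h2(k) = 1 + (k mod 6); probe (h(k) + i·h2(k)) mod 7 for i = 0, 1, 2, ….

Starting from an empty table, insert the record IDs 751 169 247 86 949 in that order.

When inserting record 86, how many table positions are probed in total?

2

751: h=2 => slot 2
169: h=1 => slot 1
247: h=2, h2=2, probe 2,4 => slot 4
86: h=2, h2=3, probe 2,5 => slot 5
949: h=4, h2=2, probe 4,6 => slot 6
Table: [∅, 169, 751, ∅, 247, 86, 949]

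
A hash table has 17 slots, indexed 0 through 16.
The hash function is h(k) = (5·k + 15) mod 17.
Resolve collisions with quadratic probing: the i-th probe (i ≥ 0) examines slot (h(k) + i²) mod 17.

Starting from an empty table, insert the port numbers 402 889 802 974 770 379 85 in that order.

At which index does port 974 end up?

7

402 hashes to 2; slot 2 is free -> place at 2.
889 hashes to 6; slot 6 is free -> place at 6.
802 hashes to 13; slot 13 is free -> place at 13.
974 hashes to 6; 6 taken -> place at 7.
770 hashes to 6; 6,7 taken -> place at 10.
379 hashes to 6; 6,7,10 taken -> place at 15.
85 hashes to 15; 15 taken -> place at 16.
Table: [_, _, 402, _, _, _, 889, 974, _, _, 770, _, _, 802, _, 379, 85]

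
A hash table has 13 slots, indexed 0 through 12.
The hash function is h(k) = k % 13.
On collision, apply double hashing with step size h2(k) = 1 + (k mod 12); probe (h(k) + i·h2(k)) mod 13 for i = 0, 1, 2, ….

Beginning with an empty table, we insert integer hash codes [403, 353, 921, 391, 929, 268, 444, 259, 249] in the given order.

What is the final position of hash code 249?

9

Insert 403: h=0, slot 0 empty -> index 0.
Insert 353: h=2, slot 2 empty -> index 2.
Insert 921: h=11, slot 11 empty -> index 11.
Insert 391: h=1, slot 1 empty -> index 1.
Insert 929: h=6, slot 6 empty -> index 6.
Insert 268: h=8, slot 8 empty -> index 8.
Insert 444: h=2, h2=1, slot 2 occupied -> index 3.
Insert 259: h=12, slot 12 empty -> index 12.
Insert 249: h=2, h2=10, slots 2,12 occupied -> index 9.
Table: [403, 391, 353, 444, —, —, 929, —, 268, 249, —, 921, 259]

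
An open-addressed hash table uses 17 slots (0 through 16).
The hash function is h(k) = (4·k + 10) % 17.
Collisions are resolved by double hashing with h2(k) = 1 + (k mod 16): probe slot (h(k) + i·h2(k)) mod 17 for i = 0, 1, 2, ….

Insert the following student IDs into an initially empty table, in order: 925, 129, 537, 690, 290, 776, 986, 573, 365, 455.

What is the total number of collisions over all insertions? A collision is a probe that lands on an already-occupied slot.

Insert 925: h=4, slot 4 empty -> index 4.
Insert 129: h=16, slot 16 empty -> index 16.
Insert 537: h=16, h2=10, slot 16 occupied -> index 9.
Insert 690: h=16, h2=3, slot 16 occupied -> index 2.
Insert 290: h=14, slot 14 empty -> index 14.
Insert 776: h=3, slot 3 empty -> index 3.
Insert 986: h=10, slot 10 empty -> index 10.
Insert 573: h=7, slot 7 empty -> index 7.
Insert 365: h=8, slot 8 empty -> index 8.
Insert 455: h=11, slot 11 empty -> index 11.
Table: [., ., 690, 776, 925, ., ., 573, 365, 537, 986, 455, ., ., 290, ., 129]

2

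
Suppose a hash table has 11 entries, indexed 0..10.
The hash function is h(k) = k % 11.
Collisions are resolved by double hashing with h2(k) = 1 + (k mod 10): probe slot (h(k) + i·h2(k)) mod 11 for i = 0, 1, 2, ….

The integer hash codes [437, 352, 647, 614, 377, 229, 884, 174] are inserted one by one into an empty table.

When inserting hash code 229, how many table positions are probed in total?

437 hashes to 8; slot 8 is free -> place at 8.
352 hashes to 0; slot 0 is free -> place at 0.
647 hashes to 9; slot 9 is free -> place at 9.
614 hashes to 9, h2=5; 9 taken -> place at 3.
377 hashes to 3, h2=8; 3,0,8 taken -> place at 5.
229 hashes to 9, h2=10; 9,8 taken -> place at 7.
884 hashes to 4; slot 4 is free -> place at 4.
174 hashes to 9, h2=5; 9,3,8 taken -> place at 2.
Table: [352, ., 174, 614, 884, 377, ., 229, 437, 647, .]

3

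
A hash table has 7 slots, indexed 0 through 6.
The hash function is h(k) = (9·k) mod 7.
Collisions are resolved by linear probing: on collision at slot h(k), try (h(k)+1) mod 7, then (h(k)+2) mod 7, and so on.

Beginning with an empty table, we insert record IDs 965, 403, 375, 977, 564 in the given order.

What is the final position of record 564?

965 hashes to 5; slot 5 is free -> place at 5.
403 hashes to 1; slot 1 is free -> place at 1.
375 hashes to 1; 1 taken -> place at 2.
977 hashes to 1; 1,2 taken -> place at 3.
564 hashes to 1; 1,2,3 taken -> place at 4.
Table: [—, 403, 375, 977, 564, 965, —]

4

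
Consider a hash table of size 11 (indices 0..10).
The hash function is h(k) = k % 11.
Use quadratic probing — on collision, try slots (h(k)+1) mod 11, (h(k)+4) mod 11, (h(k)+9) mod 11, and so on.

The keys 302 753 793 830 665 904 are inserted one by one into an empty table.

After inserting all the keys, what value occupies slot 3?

302: h=5 → slot 5
753: h=5, probe 5,6 → slot 6
793: h=1 → slot 1
830: h=5, probe 5,6,9 → slot 9
665: h=5, probe 5,6,9,3 → slot 3
904: h=2 → slot 2
Table: [_, 793, 904, 665, _, 302, 753, _, _, 830, _]

665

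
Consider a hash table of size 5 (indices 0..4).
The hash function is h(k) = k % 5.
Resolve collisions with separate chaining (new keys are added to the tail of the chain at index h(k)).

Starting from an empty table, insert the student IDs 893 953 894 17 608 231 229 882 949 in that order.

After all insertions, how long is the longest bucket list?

3

Insert 893: h=3, bucket 3 empty -> new chain.
Insert 953: h=3, bucket 3 nonempty -> append to chain.
Insert 894: h=4, bucket 4 empty -> new chain.
Insert 17: h=2, bucket 2 empty -> new chain.
Insert 608: h=3, bucket 3 nonempty -> append to chain.
Insert 231: h=1, bucket 1 empty -> new chain.
Insert 229: h=4, bucket 4 nonempty -> append to chain.
Insert 882: h=2, bucket 2 nonempty -> append to chain.
Insert 949: h=4, bucket 4 nonempty -> append to chain.
Final buckets:
0: _
1: 231
2: 17 -> 882
3: 893 -> 953 -> 608
4: 894 -> 229 -> 949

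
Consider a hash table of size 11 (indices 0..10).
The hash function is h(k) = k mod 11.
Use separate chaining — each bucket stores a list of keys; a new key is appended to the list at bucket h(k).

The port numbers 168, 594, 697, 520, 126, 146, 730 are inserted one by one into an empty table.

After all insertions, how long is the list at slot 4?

168 -> bucket 3
594 -> bucket 0
697 -> bucket 4
520 -> bucket 3 (collision)
126 -> bucket 5
146 -> bucket 3 (collision)
730 -> bucket 4 (collision)
Final buckets:
0: 594
1: —
2: —
3: 168 -> 520 -> 146
4: 697 -> 730
5: 126
6: —
7: —
8: —
9: —
10: —

2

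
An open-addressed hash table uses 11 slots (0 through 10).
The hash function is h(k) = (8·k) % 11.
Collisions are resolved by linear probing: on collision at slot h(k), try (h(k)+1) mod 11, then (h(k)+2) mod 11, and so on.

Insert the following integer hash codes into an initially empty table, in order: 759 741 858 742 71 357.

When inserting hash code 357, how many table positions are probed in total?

Insert 759: h=0, slot 0 empty → index 0.
Insert 741: h=10, slot 10 empty → index 10.
Insert 858: h=0, slot 0 occupied → index 1.
Insert 742: h=7, slot 7 empty → index 7.
Insert 71: h=7, slot 7 occupied → index 8.
Insert 357: h=7, slots 7,8 occupied → index 9.
Table: [759, 858, _, _, _, _, _, 742, 71, 357, 741]

3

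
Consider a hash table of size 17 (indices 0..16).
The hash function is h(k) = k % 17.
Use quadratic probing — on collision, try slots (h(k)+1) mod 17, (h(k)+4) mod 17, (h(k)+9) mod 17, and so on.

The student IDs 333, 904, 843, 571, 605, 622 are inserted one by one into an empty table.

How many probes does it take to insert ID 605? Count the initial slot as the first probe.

4

Insert 333: h=10, slot 10 empty => index 10.
Insert 904: h=3, slot 3 empty => index 3.
Insert 843: h=10, slot 10 occupied => index 11.
Insert 571: h=10, slots 10,11 occupied => index 14.
Insert 605: h=10, slots 10,11,14 occupied => index 2.
Insert 622: h=10, slots 10,11,14,2 occupied => index 9.
Table: [∅, ∅, 605, 904, ∅, ∅, ∅, ∅, ∅, 622, 333, 843, ∅, ∅, 571, ∅, ∅]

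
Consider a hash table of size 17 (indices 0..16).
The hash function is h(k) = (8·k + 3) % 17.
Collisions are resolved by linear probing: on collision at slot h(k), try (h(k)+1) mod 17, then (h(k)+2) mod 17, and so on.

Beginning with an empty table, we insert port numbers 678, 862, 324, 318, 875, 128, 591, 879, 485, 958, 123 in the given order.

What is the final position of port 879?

678 hashes to 4; slot 4 is free → place at 4.
862 hashes to 14; slot 14 is free → place at 14.
324 hashes to 11; slot 11 is free → place at 11.
318 hashes to 14; 14 taken → place at 15.
875 hashes to 16; slot 16 is free → place at 16.
128 hashes to 7; slot 7 is free → place at 7.
591 hashes to 5; slot 5 is free → place at 5.
879 hashes to 14; 14,15,16 taken → place at 0.
485 hashes to 7; 7 taken → place at 8.
958 hashes to 0; 0 taken → place at 1.
123 hashes to 1; 1 taken → place at 2.
Table: [879, 958, 123, _, 678, 591, _, 128, 485, _, _, 324, _, _, 862, 318, 875]

0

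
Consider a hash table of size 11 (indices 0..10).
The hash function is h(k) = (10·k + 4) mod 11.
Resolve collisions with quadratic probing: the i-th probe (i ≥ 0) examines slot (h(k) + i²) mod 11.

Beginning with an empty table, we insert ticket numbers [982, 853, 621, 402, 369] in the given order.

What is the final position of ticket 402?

2

982 hashes to 1; slot 1 is free -> place at 1.
853 hashes to 9; slot 9 is free -> place at 9.
621 hashes to 10; slot 10 is free -> place at 10.
402 hashes to 9; 9,10 taken -> place at 2.
369 hashes to 9; 9,10,2 taken -> place at 7.
Table: [∅, 982, 402, ∅, ∅, ∅, ∅, 369, ∅, 853, 621]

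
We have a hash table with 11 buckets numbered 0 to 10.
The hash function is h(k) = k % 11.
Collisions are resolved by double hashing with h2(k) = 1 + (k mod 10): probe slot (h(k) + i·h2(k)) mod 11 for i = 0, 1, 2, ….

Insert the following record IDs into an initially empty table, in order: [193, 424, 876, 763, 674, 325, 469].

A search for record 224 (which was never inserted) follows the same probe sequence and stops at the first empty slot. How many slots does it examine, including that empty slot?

2

Insert 193: h=6, slot 6 empty => index 6.
Insert 424: h=6, h2=5, slot 6 occupied => index 0.
Insert 876: h=7, slot 7 empty => index 7.
Insert 763: h=4, slot 4 empty => index 4.
Insert 674: h=3, slot 3 empty => index 3.
Insert 325: h=6, h2=6, slot 6 occupied => index 1.
Insert 469: h=7, h2=10, slots 7,6 occupied => index 5.
Table: [424, 325, -, 674, 763, 469, 193, 876, -, -, -]
Lookup 224: h=4, h2=5, probe 4,9 → slot 9 empty, not found.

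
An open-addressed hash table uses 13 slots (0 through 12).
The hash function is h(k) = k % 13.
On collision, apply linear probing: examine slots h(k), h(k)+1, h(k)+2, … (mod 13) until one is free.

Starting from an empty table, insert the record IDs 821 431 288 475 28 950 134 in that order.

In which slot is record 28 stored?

821: h=2 → slot 2
431: h=2, probe 2,3 → slot 3
288: h=2, probe 2,3,4 → slot 4
475: h=7 → slot 7
28: h=2, probe 2,3,4,5 → slot 5
950: h=1 → slot 1
134: h=4, probe 4,5,6 → slot 6
Table: [., 950, 821, 431, 288, 28, 134, 475, ., ., ., ., .]

5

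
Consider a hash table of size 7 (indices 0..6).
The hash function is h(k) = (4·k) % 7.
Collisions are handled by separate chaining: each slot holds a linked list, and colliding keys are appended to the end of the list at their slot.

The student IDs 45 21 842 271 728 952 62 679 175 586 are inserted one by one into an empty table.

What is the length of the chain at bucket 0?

5

Insert 45: h=5, bucket 5 empty -> new chain.
Insert 21: h=0, bucket 0 empty -> new chain.
Insert 842: h=1, bucket 1 empty -> new chain.
Insert 271: h=6, bucket 6 empty -> new chain.
Insert 728: h=0, bucket 0 nonempty -> append to chain.
Insert 952: h=0, bucket 0 nonempty -> append to chain.
Insert 62: h=3, bucket 3 empty -> new chain.
Insert 679: h=0, bucket 0 nonempty -> append to chain.
Insert 175: h=0, bucket 0 nonempty -> append to chain.
Insert 586: h=6, bucket 6 nonempty -> append to chain.
Final buckets:
0: 21 -> 728 -> 952 -> 679 -> 175
1: 842
2: _
3: 62
4: _
5: 45
6: 271 -> 586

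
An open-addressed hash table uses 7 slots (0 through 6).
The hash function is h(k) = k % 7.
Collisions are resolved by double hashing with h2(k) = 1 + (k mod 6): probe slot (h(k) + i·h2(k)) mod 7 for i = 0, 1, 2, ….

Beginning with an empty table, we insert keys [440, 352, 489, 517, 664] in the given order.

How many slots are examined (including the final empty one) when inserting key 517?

Insert 440: h=6, slot 6 empty => index 6.
Insert 352: h=2, slot 2 empty => index 2.
Insert 489: h=6, h2=4, slot 6 occupied => index 3.
Insert 517: h=6, h2=2, slot 6 occupied => index 1.
Insert 664: h=6, h2=5, slot 6 occupied => index 4.
Table: [—, 517, 352, 489, 664, —, 440]

2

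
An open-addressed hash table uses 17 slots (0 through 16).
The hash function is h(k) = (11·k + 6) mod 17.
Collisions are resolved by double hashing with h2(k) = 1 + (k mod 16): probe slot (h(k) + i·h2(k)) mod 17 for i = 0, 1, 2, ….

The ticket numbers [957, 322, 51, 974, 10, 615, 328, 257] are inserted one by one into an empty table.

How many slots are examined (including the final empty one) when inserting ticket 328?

2

957: h=10 → slot 10
322: h=12 → slot 12
51: h=6 → slot 6
974: h=10, h2=15, probe 10,8 → slot 8
10: h=14 → slot 14
615: h=5 → slot 5
328: h=10, h2=9, probe 10,2 → slot 2
257: h=11 → slot 11
Table: [∅, ∅, 328, ∅, ∅, 615, 51, ∅, 974, ∅, 957, 257, 322, ∅, 10, ∅, ∅]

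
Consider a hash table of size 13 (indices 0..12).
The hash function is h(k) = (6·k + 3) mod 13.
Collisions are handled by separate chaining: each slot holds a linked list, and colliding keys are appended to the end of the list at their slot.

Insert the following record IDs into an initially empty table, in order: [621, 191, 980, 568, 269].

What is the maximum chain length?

3

621 → bucket 11
191 → bucket 5
980 → bucket 7
568 → bucket 5 (collision)
269 → bucket 5 (collision)
Final buckets:
0: _
1: _
2: _
3: _
4: _
5: 191 -> 568 -> 269
6: _
7: 980
8: _
9: _
10: _
11: 621
12: _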